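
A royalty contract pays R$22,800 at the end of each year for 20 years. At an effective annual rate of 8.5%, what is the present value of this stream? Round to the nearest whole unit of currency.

R$215,764

PV = PMT · [1 − (1+i)^(−n)] / i = 22800 · 9.463337 = 215,764.0747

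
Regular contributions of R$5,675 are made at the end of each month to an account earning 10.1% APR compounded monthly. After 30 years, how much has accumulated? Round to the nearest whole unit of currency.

R$13,105,168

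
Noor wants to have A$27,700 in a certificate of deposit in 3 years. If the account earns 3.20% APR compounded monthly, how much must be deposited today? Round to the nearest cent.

A$25,167.67

Periodic rate i = 0.032/12 = 0.00266667; n = 3 × 12 = 36 periods.
Discount factor = (1+0.00266667)^(−36) = 0.908580; PV = 27,700 × 0.908580 = 25,167.6688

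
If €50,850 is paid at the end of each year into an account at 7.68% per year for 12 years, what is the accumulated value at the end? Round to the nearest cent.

FV = PMT · [(1+i)^n − 1] / i = 50850 · 18.620833 = 946,869.3433

€946,869.34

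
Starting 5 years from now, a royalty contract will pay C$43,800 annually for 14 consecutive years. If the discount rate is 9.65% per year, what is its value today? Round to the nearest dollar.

Value one period before first payment (t=4): 43800 × [1 − (1+0.0965)^(−14)] / 0.0965 = 43800 × 7.509366 = 328,910.2197
PV₀ = 328,910.2197 / (1+0.0965)^4 = 328,910.2197 / 1.445555 = 227,532.1779

C$227,532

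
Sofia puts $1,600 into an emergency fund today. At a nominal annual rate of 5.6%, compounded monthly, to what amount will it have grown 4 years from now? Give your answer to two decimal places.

$2,000.67

With 12 periods per year: i = 0.00466667, n = 48.
1,600 × (1+0.00466667)^48 = 1,600 × 1.250419 = 2,000.6709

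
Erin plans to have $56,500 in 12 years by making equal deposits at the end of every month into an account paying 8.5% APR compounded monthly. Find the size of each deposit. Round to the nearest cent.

$226.97

i = 0.085/12 = 0.00708333 per month; n = 12·12 = 144.
FV-annuity factor = 248.928220; PMT = 56500 / 248.928220 = 226.9731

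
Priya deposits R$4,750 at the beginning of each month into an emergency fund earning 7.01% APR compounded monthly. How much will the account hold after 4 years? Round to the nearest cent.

R$263,829.61

Periodic rate i = 0.0701/12 = 0.00584167; n = 4 × 12 = 48 periods.
FV = 4750 × [(1+0.00584167)^48 − 1] / 0.00584167 × (1+i) = 4750 × 55.543076 = 263,829.6131
(Beginning-of-period payments → annuity-due factor ×(1+i).)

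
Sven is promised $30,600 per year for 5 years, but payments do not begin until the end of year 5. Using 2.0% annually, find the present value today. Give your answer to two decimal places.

Value one period before first payment (t=4): 30600 × [1 − (1+0.02)^(−5)] / 0.02 = 30600 × 4.713460 = 144,231.8610
PV₀ = 144,231.8610 / (1+0.02)^4 = 144,231.8610 / 1.082432 = 133,247.9450

$133,247.95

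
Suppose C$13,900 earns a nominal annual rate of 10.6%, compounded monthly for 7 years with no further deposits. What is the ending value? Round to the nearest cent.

With 12 periods per year: i = 0.00883333, n = 84.
13,900 × (1+0.00883333)^84 = 13,900 × 2.093300 = 29,096.8769

C$29,096.88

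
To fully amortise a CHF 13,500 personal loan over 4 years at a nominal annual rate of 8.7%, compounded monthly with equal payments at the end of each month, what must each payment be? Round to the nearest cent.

CHF 334.03

Periodic rate i = 0.087/12 = 0.00725; n = 4 × 12 = 48 periods.
PMT = 13500 / ( [1 − (1+0.00725)^(−48)] / 0.00725 ) = 13500 / 40.415739 = 334.0283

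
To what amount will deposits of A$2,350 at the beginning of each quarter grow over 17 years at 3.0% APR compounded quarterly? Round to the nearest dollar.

A$209,022

With 4 periods per year: i = 0.0075, n = 68.
Accumulation factor s(68|0.0075) × (1+i) = 88.945482; FV = 2350 × 88.945482 = 209,021.8821
Payments are at the start of each period, so multiply by (1+i).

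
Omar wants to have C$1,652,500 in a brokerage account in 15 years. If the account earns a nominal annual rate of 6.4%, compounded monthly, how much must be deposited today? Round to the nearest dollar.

Periodic rate i = 0.064/12 = 0.00533333; n = 15 × 12 = 180 periods.
Discount factor = (1+0.00533333)^(−180) = 0.383871; PV = 1,652,500 × 0.383871 = 634,346.6082

C$634,347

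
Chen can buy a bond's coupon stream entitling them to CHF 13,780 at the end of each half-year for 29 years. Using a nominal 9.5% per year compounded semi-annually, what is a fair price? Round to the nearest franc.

CHF 270,444

With 2 periods per year: i = 0.0475, n = 58.
PV = 13780 × [1 − (1+0.0475)^(−58)] / 0.0475 = 13780 × 19.625801 = 270,443.5311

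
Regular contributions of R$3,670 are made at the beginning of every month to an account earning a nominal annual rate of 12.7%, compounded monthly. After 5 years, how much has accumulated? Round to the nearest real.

R$308,647

Periodic rate i = 0.127/12 = 0.0105833; n = 5 × 12 = 60 periods.
Accumulation factor s(60|0.0105833) × (1+i) = 84.099908; FV = 3670 × 84.099908 = 308,646.6616
Payments are at the start of each period, so multiply by (1+i).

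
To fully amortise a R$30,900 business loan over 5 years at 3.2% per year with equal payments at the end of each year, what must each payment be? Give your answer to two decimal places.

Annuity-PV factor = 4.553672; PMT = 30900 / 4.553672 = 6,785.7330

R$6,785.73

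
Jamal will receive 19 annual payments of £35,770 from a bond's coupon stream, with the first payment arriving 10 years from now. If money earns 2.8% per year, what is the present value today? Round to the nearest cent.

£406,780.25

Value one period before first payment (t=9): 35770 × [1 − (1+0.028)^(−19)] / 0.028 = 35770 × 14.580719 = 521,552.3344
Discount back 9 years: 521,552.3344 × (1+0.028)^(−9) = 521,552.3344 × 0.779941 = 406,780.2526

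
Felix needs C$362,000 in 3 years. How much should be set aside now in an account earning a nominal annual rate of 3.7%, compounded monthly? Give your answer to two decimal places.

With 12 periods per year: i = 0.00308333, n = 36.
PV = 362,000 / (1 + 0.00308333)^36 = 362,000 / 1.117204 = 324,023.1571

C$324,023.16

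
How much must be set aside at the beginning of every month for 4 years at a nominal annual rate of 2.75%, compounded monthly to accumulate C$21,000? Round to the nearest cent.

C$413.43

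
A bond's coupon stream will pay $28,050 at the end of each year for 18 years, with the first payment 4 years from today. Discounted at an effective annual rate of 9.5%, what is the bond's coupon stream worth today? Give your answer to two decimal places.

$180,983.45

Value one period before first payment (t=3): 28050 × [1 − (1+0.095)^(−18)] / 0.095 = 28050 × 8.471266 = 237,619.0244
Discount back 3 years: 237,619.0244 × (1+0.095)^(−3) = 237,619.0244 × 0.761654 = 180,983.4451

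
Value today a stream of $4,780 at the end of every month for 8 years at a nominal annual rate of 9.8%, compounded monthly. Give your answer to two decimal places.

$317,217.12

With 12 periods per year: i = 0.00816667, n = 96.
Annuity factor a(96|0.00816667) = 66.363415; PV = 4780 × 66.363415 = 317,217.1247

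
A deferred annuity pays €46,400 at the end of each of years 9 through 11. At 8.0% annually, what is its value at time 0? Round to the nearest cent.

Value one period before first payment (t=8): 46400 × [1 − (1+0.08)^(−3)] / 0.08 = 46400 × 2.577097 = 119,577.3002
Discount back 8 years: 119,577.3002 × (1+0.08)^(−8) = 119,577.3002 × 0.540269 = 64,603.8946

€64,603.89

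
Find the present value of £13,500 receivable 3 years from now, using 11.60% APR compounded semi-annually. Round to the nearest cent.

£9,625.42

Periodic rate i = 0.116/2 = 0.058; n = 3 × 2 = 6 periods.
Discount factor = (1+0.058)^(−6) = 0.712994; PV = 13,500 × 0.712994 = 9,625.4216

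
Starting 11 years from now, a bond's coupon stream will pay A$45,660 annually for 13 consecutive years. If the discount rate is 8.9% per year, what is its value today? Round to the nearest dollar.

PV at t=10 (ordinary 13-year annuity): 45660 × a(13|0.089) = 45660 × 7.527034 = 343,684.3853
PV₀ = 343,684.3853 / (1+0.089)^10 = 343,684.3853 / 2.345734 = 146,514.6337

A$146,515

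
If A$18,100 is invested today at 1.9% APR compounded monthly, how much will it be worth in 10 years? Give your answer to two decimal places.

A$21,884.13

Periodic rate i = 0.019/12 = 0.00158333; n = 10 × 12 = 120 periods.
18,100 × (1+0.00158333)^120 = 18,100 × 1.209068 = 21,884.1292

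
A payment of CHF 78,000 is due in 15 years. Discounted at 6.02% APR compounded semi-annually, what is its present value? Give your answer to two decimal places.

Periodic rate i = 0.0602/2 = 0.0301; n = 15 × 2 = 30 periods.
PV = 78,000 / (1 + 0.0301)^30 = 78,000 / 2.434342 = 32,041.5110

CHF 32,041.51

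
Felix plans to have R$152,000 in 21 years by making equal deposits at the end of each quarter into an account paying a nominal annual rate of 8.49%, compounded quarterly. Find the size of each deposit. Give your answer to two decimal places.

i = 0.0849/4 = 0.021225 per quarter; n = 21·4 = 84.
PMT = 152000 / ( [(1+0.021225)^84 − 1] / 0.021225 ) = 152000 / 227.898663 = 666.9631

R$666.96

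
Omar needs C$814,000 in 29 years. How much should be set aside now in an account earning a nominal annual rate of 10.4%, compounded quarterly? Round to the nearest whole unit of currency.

With 4 periods per year: i = 0.026, n = 116.
PV = FV·(1+i)^(−n) = 814,000 × 0.050922 = 41,450.5746

C$41,451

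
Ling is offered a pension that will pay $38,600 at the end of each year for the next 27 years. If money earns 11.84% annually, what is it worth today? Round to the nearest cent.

PV = PMT · [1 − (1+i)^(−n)] / i = 38600 · 8.034299 = 310,123.9369

$310,123.94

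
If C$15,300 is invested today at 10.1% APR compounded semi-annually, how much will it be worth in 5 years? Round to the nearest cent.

With 2 periods per year: i = 0.0505, n = 10.
FV = 15,300 × (1 + 0.0505)^10 = 25,041.0190

C$25,041.02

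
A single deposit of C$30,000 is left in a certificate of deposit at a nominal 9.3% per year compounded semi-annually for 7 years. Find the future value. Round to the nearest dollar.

C$56,685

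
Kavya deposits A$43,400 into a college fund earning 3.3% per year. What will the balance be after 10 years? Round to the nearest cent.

A$60,047.23

FV = PV·(1+i)^n = 43,400 × 1.383577 = 60,047.2254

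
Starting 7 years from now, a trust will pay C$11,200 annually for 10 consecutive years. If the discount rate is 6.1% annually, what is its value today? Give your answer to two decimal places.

PV at t=6 (ordinary 10-year annuity): 11200 × a(10|0.061) = 11200 × 7.325342 = 82,043.8315
PV₀ = 82,043.8315 / (1+0.061)^6 = 82,043.8315 / 1.426567 = 57,511.3590

C$57,511.36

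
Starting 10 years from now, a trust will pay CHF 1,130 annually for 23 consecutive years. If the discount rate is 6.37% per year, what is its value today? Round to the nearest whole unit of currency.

CHF 7,717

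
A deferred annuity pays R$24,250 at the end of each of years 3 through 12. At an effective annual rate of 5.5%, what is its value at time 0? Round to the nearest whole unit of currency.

R$164,226

PV at t=2 (ordinary 10-year annuity): 24250 × a(10|0.055) = 24250 × 7.537626 = 182,787.4263
PV₀ = 182,787.4263 / (1+0.055)^2 = 182,787.4263 / 1.113025 = 164,225.8048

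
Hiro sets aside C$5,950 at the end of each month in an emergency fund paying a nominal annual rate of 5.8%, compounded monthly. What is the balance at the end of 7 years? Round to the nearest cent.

Periodic rate i = 0.058/12 = 0.00483333; n = 7 × 12 = 84 periods.
FV = 5950 × [(1+0.00483333)^84 − 1] / 0.00483333 = 5950 × 103.310785 = 614,699.1701

C$614,699.17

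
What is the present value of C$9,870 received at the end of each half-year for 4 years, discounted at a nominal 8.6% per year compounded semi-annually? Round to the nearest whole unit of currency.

With 2 periods per year: i = 0.043, n = 8.
PV = 9870 × [1 − (1+0.043)^(−8)] / 0.043 = 9870 × 6.650118 = 65,636.6665

C$65,637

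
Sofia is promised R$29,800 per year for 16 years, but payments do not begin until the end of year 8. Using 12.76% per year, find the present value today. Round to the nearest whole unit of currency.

PV at t=7 (ordinary 16-year annuity): 29800 × a(16|0.1276) = 29800 × 6.689714 = 199,353.4680
PV₀ = 199,353.4680 / (1+0.1276)^7 = 199,353.4680 / 2.317851 = 86,007.8962

R$86,008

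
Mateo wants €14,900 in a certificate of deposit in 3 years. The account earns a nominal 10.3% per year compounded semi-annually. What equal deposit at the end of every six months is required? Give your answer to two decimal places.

With 2 periods per year: i = 0.0515, n = 6.
FV-annuity factor = 6.827636; PMT = 14900 / 6.827636 = 2,182.3072

€2,182.31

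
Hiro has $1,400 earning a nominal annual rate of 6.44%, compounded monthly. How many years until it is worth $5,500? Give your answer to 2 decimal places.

Periodic rate i = 0.0644/12 = 0.00536667.
(1+i)^n = 5500/1400 = 3.92857, so n = ln 3.92857 / ln 1.00537 = 255.6418 months
= 255.6418/12 years

21.30 years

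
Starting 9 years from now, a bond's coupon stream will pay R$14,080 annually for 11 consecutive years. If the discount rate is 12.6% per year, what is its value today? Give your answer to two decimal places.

R$31,521.89

PV at t=8 (ordinary 11-year annuity): 14080 × a(11|0.126) = 14080 × 5.785177 = 81,455.2966
PV₀ = 81,455.2966 / (1+0.126)^8 = 81,455.2966 / 2.584087 = 31,521.8868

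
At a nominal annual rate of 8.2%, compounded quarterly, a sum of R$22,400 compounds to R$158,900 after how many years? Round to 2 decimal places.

24.14 years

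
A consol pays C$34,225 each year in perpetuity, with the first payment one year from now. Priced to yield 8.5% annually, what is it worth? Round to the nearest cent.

C$402,647.06

PV = C/r = 34225/0.085 = 402,647.0588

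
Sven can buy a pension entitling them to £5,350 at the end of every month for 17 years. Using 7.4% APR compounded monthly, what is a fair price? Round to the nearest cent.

i = 0.074/12 = 0.00616667 per month; n = 17·12 = 204.
PV = 5350 × [1 − (1+0.00616667)^(−204)] / 0.00616667 = 5350 × 115.893736 = 620,031.4857

£620,031.49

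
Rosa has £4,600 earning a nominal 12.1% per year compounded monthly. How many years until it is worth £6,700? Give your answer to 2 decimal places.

Periodic rate i = 0.121/12 = 0.0100833.
n = ln(6700/4600) / ln(1+0.0100833) = ln(1.45652) / 0.010033 = 37.4820 months
= 37.4820/12 years

3.12 years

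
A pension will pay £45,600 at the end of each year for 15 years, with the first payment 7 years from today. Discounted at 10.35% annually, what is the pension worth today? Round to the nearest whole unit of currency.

Value one period before first payment (t=6): 45600 × [1 − (1+0.1035)^(−15)] / 0.1035 = 45600 × 7.456501 = 340,016.4300
Discount back 6 years: 340,016.4300 × (1+0.1035)^(−6) = 340,016.4300 × 0.553817 = 188,306.7458

£188,307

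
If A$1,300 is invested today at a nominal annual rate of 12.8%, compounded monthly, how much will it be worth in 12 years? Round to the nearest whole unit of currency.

i = 0.128/12 = 0.0106667 per month; n = 12·12 = 144.
FV = 1,300 × (1 + 0.0106667)^144 = 5,990.8305

A$5,991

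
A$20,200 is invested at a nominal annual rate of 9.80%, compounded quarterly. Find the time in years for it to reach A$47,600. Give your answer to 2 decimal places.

8.85 years

Periodic rate i = 0.098/4 = 0.0245.
n = ln(47600/20200) / ln(1+0.0245) = ln(2.35644) / 0.024205 = 35.4126 quarters
= 35.4126/4 years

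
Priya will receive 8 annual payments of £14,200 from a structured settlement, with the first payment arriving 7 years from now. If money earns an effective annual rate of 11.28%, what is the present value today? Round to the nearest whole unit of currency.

PV at t=6 (ordinary 8-year annuity): 14200 × a(8|0.1128) = 14200 × 5.095139 = 72,350.9699
Discount back 6 years: 72,350.9699 × (1+0.1128)^(−6) = 72,350.9699 × 0.526620 = 38,101.4633

£38,101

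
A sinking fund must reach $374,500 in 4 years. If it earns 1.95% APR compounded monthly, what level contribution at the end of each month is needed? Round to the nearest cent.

With 12 periods per year: i = 0.001625, n = 48.
PMT = 374500 / ( [(1+0.001625)^48 − 1] / 0.001625 ) = 374500 / 49.879519 = 7,508.0916

$7,508.09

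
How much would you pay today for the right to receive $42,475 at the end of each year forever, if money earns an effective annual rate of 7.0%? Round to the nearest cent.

PV = PMT / i = 42475 / 0.07 = 606,785.7143

$606,785.71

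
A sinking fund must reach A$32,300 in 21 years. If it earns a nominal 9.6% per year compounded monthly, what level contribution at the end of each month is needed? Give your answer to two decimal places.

A$40.07

i = 0.096/12 = 0.008 per month; n = 21·12 = 252.
PMT = 32300 / ( [(1+0.008)^252 − 1] / 0.008 ) = 32300 / 806.030921 = 40.0729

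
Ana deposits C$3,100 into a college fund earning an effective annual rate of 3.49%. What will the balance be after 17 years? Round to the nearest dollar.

C$5,554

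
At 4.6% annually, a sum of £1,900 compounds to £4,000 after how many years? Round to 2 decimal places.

16.55 years

(1+i)^n = 4000/1900 = 2.10526, so n = ln 2.10526 / ln 1.046 = 16.5529 years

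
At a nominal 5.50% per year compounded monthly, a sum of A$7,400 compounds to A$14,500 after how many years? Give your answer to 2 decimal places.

12.26 years

Periodic rate i = 0.055/12 = 0.00458333.
(1+i)^n = 14500/7400 = 1.95946, so n = ln 1.95946 / ln 1.00458 = 147.1001 months
= 147.1001/12 years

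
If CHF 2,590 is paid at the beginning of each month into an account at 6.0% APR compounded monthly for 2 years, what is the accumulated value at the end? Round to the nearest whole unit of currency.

CHF 66,198

i = 0.06/12 = 0.005 per month; n = 2·12 = 24.
FV = PMT · [(1+i)^n − 1] / i × (1+i) = 2590 · 25.559115 = 66,198.1079
Payments are at the start of each period, so multiply by (1+i).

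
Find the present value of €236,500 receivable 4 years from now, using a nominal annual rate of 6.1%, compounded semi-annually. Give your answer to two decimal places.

€185,971.83

Periodic rate i = 0.061/2 = 0.0305; n = 4 × 2 = 8 periods.
Discount factor = (1+0.0305)^(−8) = 0.786350; PV = 236,500 × 0.786350 = 185,971.8349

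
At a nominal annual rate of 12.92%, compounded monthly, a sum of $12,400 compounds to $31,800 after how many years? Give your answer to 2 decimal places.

7.33 years

Periodic rate i = 0.1292/12 = 0.0107667.
n = ln(31800/12400) / ln(1+0.0107667) = ln(2.56452) / 0.010709 = 87.9409 months
= 87.9409/12 years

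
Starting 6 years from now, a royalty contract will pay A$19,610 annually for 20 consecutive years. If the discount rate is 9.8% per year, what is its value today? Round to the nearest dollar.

A$106,055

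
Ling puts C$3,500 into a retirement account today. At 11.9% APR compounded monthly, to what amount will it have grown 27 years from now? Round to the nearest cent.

C$85,621.50

i = 0.119/12 = 0.00991667 per month; n = 27·12 = 324.
FV = PV·(1+i)^n = 3,500 × 24.463285 = 85,621.4973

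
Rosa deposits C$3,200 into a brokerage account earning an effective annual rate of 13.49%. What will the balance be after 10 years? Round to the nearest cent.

3,200 × (1+0.1349)^10 = 3,200 × 3.544671 = 11,342.9479

C$11,342.95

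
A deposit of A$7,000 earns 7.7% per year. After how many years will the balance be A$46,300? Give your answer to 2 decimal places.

n = ln(46300/7000) / ln(1+0.077) = ln(6.61429) / 0.074179 = 25.4684 years

25.47 years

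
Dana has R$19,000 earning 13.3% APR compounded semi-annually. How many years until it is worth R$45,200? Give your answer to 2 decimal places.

Periodic rate i = 0.133/2 = 0.0665.
n = ln(45200/19000) / ln(1+0.0665) = ln(2.37895) / 0.064382 = 13.4611 half-years
= 13.4611/2 years

6.73 years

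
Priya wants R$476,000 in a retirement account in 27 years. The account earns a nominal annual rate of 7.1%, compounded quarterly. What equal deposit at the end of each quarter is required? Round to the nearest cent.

R$1,485.63

i = 0.071/4 = 0.01775 per quarter; n = 27·4 = 108.
PMT = 476000 / ( [(1+0.01775)^108 − 1] / 0.01775 ) = 476000 / 320.401887 = 1,485.6342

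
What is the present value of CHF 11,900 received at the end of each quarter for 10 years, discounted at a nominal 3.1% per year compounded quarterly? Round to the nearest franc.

i = 0.031/4 = 0.00775 per quarter; n = 10·4 = 40.
Annuity factor a(40|0.00775) = 34.280773; PV = 11900 × 34.280773 = 407,941.2013

CHF 407,941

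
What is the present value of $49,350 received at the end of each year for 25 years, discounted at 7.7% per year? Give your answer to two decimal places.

$540,585.32

PV = PMT · [1 − (1+i)^(−n)] / i = 49350 · 10.954110 = 540,585.3196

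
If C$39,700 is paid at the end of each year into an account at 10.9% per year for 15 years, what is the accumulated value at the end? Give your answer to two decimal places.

C$1,355,022.56

FV = 39700 × [(1+0.109)^15 − 1] / 0.109 = 39700 × 34.131551 = 1,355,022.5643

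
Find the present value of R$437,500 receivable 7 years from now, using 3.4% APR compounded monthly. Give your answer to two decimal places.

Periodic rate i = 0.034/12 = 0.00283333; n = 7 × 12 = 84 periods.
Discount factor = (1+0.00283333)^(−84) = 0.788468; PV = 437,500 × 0.788468 = 344,954.7458

R$344,954.75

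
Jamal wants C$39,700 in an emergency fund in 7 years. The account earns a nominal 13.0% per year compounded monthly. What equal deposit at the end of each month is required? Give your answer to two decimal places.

C$292.14

With 12 periods per year: i = 0.0108333, n = 84.
PMT = 39700 / ( [(1+0.0108333)^84 − 1] / 0.0108333 ) = 39700 / 135.894861 = 292.1376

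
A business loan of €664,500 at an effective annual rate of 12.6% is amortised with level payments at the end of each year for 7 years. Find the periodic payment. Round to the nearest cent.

€148,384.74

PMT = 664500 / ( [1 − (1+0.126)^(−7)] / 0.126 ) = 664500 / 4.478223 = 148,384.7363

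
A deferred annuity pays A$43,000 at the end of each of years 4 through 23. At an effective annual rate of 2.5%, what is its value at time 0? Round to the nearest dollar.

A$622,472

PV at t=3 (ordinary 20-year annuity): 43000 × a(20|0.025) = 43000 × 15.589162 = 670,333.9783
PV₀ = 670,333.9783 / (1+0.025)^3 = 670,333.9783 / 1.076891 = 622,471.7374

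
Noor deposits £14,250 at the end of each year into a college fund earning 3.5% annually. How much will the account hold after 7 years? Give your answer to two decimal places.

£110,856.56

FV = 14250 × [(1+0.035)^7 − 1] / 0.035 = 14250 × 7.779408 = 110,856.5570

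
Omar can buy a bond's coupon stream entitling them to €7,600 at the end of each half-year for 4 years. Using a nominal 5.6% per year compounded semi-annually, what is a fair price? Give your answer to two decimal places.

€53,802.64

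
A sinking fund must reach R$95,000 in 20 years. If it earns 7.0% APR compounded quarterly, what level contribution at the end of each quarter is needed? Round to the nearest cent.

R$552.99

i = 0.07/4 = 0.0175 per quarter; n = 20·4 = 80.
FV-annuity factor = 171.793824; PMT = 95000 / 171.793824 = 552.9884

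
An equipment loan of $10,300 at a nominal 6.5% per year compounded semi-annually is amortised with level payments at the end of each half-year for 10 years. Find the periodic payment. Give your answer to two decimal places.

i = 0.065/2 = 0.0325 per half-year; n = 10·2 = 20.
PMT = 10300 / ( [1 − (1+0.0325)^(−20)] / 0.0325 ) = 10300 / 14.539346 = 708.4225

$708.42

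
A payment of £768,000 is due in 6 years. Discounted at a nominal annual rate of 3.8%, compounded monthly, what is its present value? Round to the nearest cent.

£611,643.73

i = 0.038/12 = 0.00316667 per month; n = 6·12 = 72.
Discount factor = (1+0.00316667)^(−72) = 0.796411; PV = 768,000 × 0.796411 = 611,643.7302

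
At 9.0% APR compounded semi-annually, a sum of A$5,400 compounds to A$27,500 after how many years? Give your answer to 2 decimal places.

Periodic rate i = 0.09/2 = 0.045.
n = ln(27500/5400) / ln(1+0.045) = ln(5.09259) / 0.044017 = 36.9810 half-years
= 36.9810/2 years

18.49 years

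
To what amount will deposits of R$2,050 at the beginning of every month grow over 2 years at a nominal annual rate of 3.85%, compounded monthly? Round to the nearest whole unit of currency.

R$51,223

Periodic rate i = 0.0385/12 = 0.00320833; n = 2 × 12 = 24 periods.
FV = PMT · [(1+i)^n − 1] / i × (1+i) = 2050 · 24.986598 = 51,222.5265
Payments are at the start of each period, so multiply by (1+i).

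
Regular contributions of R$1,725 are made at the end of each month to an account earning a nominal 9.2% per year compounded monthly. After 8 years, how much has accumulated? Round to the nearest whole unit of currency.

Periodic rate i = 0.092/12 = 0.00766667; n = 8 × 12 = 96 periods.
Accumulation factor s(96|0.00766667) = 141.093514; FV = 1725 × 141.093514 = 243,386.3112

R$243,386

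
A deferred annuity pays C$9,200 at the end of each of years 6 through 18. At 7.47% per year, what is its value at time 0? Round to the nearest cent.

C$52,233.32

Value one period before first payment (t=5): 9200 × [1 − (1+0.0747)^(−13)] / 0.0747 = 9200 × 8.139469 = 74,883.1136
PV₀ = 74,883.1136 / (1+0.0747)^5 = 74,883.1136 / 1.433627 = 52,233.3223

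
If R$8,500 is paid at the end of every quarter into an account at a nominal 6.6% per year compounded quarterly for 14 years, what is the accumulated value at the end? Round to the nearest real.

R$772,945

Periodic rate i = 0.066/4 = 0.0165; n = 14 × 4 = 56 periods.
FV = 8500 × [(1+0.0165)^56 − 1] / 0.0165 = 8500 × 90.934714 = 772,945.0675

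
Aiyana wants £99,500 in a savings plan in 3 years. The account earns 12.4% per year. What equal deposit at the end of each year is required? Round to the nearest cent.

£29,373.77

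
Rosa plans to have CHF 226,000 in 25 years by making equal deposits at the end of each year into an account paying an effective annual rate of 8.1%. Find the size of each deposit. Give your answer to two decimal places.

CHF 3,046.54

FV-annuity factor = 74.182453; PMT = 226000 / 74.182453 = 3,046.5425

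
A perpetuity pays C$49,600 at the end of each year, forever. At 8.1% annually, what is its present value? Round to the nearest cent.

C$612,345.68

PV = C/r = 49600/0.081 = 612,345.6790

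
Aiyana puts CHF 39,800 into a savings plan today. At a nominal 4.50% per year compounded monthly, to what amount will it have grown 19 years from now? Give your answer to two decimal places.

With 12 periods per year: i = 0.00375, n = 228.
FV = PV·(1+i)^n = 39,800 × 2.347617 = 93,435.1660

CHF 93,435.17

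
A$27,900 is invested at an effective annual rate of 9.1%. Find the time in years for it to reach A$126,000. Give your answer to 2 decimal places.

(1+i)^n = 126000/27900 = 4.51613, so n = ln 4.51613 / ln 1.091 = 17.3105 years

17.31 years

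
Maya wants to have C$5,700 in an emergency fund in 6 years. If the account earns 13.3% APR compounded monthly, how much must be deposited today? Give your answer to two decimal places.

C$2,577.59

With 12 periods per year: i = 0.0110833, n = 72.
PV = 5,700 / (1 + 0.0110833)^72 = 5,700 / 2.211365 = 2,577.5930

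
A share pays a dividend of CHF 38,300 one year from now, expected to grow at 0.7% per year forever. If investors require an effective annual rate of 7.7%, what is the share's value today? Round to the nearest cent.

CHF 547,142.86

PV = D₁/(r − g) = 38300/(0.077 − 0.007) = 547,142.8571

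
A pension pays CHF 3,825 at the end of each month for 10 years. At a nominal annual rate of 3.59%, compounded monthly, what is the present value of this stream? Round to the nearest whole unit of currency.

CHF 385,165

With 12 periods per year: i = 0.00299167, n = 120.
Annuity factor a(120|0.00299167) = 100.696802; PV = 3825 × 100.696802 = 385,165.2660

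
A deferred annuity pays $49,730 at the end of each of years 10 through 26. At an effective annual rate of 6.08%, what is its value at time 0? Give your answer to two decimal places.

Value one period before first payment (t=9): 49730 × [1 − (1+0.0608)^(−17)] / 0.0608 = 49730 × 10.417238 = 518,049.2268
Discount back 9 years: 518,049.2268 × (1+0.0608)^(−9) = 518,049.2268 × 0.587893 = 304,557.5922

$304,557.59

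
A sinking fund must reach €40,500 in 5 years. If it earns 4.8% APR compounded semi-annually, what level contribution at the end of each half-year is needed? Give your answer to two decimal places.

€3,631.60

i = 0.048/2 = 0.024 per half-year; n = 5·2 = 10.
PMT = 40500 / ( [(1+0.024)^10 − 1] / 0.024 ) = 40500 / 11.152108 = 3,631.6003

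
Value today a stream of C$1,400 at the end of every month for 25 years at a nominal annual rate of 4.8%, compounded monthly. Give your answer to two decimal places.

C$244,329.39

With 12 periods per year: i = 0.004, n = 300.
PV = PMT · [1 − (1+i)^(−n)] / i = 1400 · 174.520995 = 244,329.3931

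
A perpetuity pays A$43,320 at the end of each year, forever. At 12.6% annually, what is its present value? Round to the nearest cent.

PV = PMT / i = 43320 / 0.126 = 343,809.5238

A$343,809.52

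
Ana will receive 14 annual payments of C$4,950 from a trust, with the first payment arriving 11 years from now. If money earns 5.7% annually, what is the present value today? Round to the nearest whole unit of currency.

Value one period before first payment (t=10): 4950 × [1 − (1+0.057)^(−14)] / 0.057 = 4950 × 9.470109 = 46,877.0405
PV₀ = 46,877.0405 / (1+0.057)^10 = 46,877.0405 / 1.740804 = 26,928.3853

C$26,928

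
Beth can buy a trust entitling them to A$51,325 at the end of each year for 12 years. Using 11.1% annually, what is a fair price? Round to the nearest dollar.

A$331,639

PV = PMT · [1 − (1+i)^(−n)] / i = 51325 · 6.461543 = 331,638.7198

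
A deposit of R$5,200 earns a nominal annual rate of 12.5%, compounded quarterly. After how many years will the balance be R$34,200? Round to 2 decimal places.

Periodic rate i = 0.125/4 = 0.03125.
(1+i)^n = 34200/5200 = 6.57692, so n = ln 6.57692 / ln 1.03125 = 61.2111 quarters
= 61.2111/4 years

15.30 years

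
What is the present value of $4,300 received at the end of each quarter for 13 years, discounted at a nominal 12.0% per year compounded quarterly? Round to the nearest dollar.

With 4 periods per year: i = 0.03, n = 52.
Annuity factor a(52|0.03) = 26.166240; PV = 4300 × 26.166240 = 112,514.8320

$112,515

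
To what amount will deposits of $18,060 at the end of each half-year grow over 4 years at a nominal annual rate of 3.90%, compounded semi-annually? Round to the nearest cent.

$154,734.85

With 2 periods per year: i = 0.0195, n = 8.
Accumulation factor s(8|0.0195) = 8.567821; FV = 18060 × 8.567821 = 154,734.8512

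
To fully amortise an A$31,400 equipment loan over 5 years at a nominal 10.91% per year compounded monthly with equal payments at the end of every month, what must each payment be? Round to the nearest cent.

A$681.30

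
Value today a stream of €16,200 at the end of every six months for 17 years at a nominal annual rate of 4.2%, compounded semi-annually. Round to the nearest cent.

Periodic rate i = 0.042/2 = 0.021; n = 17 × 2 = 34 periods.
Annuity factor a(34|0.021) = 24.127833; PV = 16200 × 24.127833 = 390,870.8932

€390,870.89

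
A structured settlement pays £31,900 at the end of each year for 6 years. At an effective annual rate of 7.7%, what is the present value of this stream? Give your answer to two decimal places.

PV = 31900 × [1 − (1+0.077)^(−6)] / 0.077 = 31900 × 4.665256 = 148,821.6507

£148,821.65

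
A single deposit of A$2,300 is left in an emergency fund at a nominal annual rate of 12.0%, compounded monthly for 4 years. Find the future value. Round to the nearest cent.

With 12 periods per year: i = 0.01, n = 48.
FV = PV·(1+i)^n = 2,300 × 1.612226 = 3,708.1200

A$3,708.12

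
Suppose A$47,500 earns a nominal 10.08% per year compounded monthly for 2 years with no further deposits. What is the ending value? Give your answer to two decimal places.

i = 0.1008/12 = 0.0084 per month; n = 2·12 = 24.
47,500 × (1+0.0084)^24 = 47,500 × 1.222329 = 58,060.6238

A$58,060.62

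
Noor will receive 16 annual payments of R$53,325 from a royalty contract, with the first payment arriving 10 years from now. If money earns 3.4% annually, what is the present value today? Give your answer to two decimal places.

R$480,936.20

PV at t=9 (ordinary 16-year annuity): 53325 × a(16|0.034) = 53325 × 12.185447 = 649,788.9398
Discount back 9 years: 649,788.9398 × (1+0.034)^(−9) = 649,788.9398 × 0.740142 = 480,936.1983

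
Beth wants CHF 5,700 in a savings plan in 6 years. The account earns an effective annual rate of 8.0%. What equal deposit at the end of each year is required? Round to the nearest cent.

CHF 777.00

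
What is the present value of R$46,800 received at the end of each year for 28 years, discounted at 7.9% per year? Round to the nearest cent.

R$521,932.79

Annuity factor a(28|0.079) = 11.152410; PV = 46800 × 11.152410 = 521,932.7852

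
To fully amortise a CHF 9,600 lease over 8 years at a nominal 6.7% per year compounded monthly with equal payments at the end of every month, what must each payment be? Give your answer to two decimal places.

Periodic rate i = 0.067/12 = 0.00558333; n = 8 × 12 = 96 periods.
Annuity-PV factor = 74.156991; PMT = 9600 / 74.156991 = 129.4551

CHF 129.46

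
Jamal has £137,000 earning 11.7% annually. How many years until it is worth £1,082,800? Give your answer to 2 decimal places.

18.68 years

n = ln(1.0828e+06/137000) / ln(1+0.117) = ln(7.90365) / 0.110647 = 18.6840 years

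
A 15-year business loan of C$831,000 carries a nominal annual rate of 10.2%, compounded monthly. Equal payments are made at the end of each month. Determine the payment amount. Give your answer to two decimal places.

C$9,031.92

With 12 periods per year: i = 0.0085, n = 180.
Annuity-PV factor = 92.007024; PMT = 831000 / 92.007024 = 9,031.9192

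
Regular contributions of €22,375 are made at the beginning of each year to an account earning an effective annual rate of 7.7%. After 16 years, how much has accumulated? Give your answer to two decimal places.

€712,549.11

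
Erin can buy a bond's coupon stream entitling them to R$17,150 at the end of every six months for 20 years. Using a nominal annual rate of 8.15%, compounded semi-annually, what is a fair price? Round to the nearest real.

R$335,690

With 2 periods per year: i = 0.04075, n = 40.
Annuity factor a(40|0.04075) = 19.573776; PV = 17150 × 19.573776 = 335,690.2524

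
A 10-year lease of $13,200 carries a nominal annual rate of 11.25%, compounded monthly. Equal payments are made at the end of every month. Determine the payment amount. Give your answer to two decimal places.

Periodic rate i = 0.1125/12 = 0.009375; n = 10 × 12 = 120 periods.
Annuity-PV factor = 71.855110; PMT = 13200 / 71.855110 = 183.7030

$183.70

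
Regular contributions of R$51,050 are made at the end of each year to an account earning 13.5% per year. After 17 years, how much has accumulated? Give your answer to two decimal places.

Accumulation factor s(17|0.135) = 56.359577; FV = 51050 × 56.359577 = 2,877,156.3921

R$2,877,156.39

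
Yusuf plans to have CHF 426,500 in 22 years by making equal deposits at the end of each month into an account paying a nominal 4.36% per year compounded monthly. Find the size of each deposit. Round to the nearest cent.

CHF 965.45

i = 0.0436/12 = 0.00363333 per month; n = 22·12 = 264.
PMT = 426500 / ( [(1+0.00363333)^264 − 1] / 0.00363333 ) = 426500 / 441.763903 = 965.4478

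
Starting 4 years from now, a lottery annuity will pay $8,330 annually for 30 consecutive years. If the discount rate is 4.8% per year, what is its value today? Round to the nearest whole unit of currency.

PV at t=3 (ordinary 30-year annuity): 8330 × a(30|0.048) = 8330 × 15.729220 = 131,024.4051
Discount back 3 years: 131,024.4051 × (1+0.048)^(−3) = 131,024.4051 × 0.868793 = 113,833.0438

$113,833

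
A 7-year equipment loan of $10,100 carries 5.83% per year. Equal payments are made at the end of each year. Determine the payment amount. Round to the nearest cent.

Annuity-PV factor = 5.616270; PMT = 10100 / 5.616270 = 1,798.3465

$1,798.35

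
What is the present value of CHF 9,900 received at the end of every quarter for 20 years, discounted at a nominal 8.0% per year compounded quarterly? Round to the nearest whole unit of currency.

Periodic rate i = 0.08/4 = 0.02; n = 20 × 4 = 80 periods.
PV = PMT · [1 − (1+i)^(−n)] / i = 9900 · 39.744514 = 393,470.6846

CHF 393,471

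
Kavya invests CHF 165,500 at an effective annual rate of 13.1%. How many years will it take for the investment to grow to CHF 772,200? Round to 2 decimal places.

(1+i)^n = 772200/165500 = 4.66586, so n = ln 4.66586 / ln 1.131 = 12.5121 years

12.51 years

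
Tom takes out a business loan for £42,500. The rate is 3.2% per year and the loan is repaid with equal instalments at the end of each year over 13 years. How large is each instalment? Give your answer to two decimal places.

£4,047.54

Annuity-PV factor = 10.500198; PMT = 42500 / 10.500198 = 4,047.5427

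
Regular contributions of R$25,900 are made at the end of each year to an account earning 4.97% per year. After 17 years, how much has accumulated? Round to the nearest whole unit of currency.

Accumulation factor s(17|0.0497) = 25.772858; FV = 25900 × 25.772858 = 667,517.0350

R$667,517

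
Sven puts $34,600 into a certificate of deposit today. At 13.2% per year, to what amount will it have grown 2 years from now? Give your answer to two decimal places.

$44,337.27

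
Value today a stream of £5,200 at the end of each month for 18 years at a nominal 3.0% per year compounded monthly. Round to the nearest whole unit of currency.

i = 0.03/12 = 0.0025 per month; n = 18·12 = 216.
PV = 5200 × [1 − (1+0.0025)^(−216)] / 0.0025 = 5200 × 166.743566 = 867,066.5423

£867,067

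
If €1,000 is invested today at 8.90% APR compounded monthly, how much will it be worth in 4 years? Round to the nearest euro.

€1,426

i = 0.089/12 = 0.00741667 per month; n = 4·12 = 48.
FV = PV·(1+i)^n = 1,000 × 1.425733 = 1,425.7334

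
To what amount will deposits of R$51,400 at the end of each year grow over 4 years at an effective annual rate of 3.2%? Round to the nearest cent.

R$215,681.02

FV = PMT · [(1+i)^n − 1] / i = 51400 · 4.196129 = 215,681.0187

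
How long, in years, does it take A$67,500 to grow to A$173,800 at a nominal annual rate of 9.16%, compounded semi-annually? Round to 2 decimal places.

10.56 years

Periodic rate i = 0.0916/2 = 0.0458.
(1+i)^n = 173800/67500 = 2.57481, so n = ln 2.57481 / ln 1.0458 = 21.1195 half-years
= 21.1195/2 years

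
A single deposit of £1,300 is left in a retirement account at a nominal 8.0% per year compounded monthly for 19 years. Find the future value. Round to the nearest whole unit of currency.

i = 0.08/12 = 0.00666667 per month; n = 19·12 = 228.
FV = PV·(1+i)^n = 1,300 × 4.549220 = 5,913.9857

£5,914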